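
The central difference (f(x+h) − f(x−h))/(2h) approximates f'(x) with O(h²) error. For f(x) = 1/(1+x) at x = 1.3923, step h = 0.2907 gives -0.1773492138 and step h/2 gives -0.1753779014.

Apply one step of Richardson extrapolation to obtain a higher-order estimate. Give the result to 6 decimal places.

With r = 2 the leading error scales as h^2, so the weight is 2^2 = 4.
2^2 × A(h/2) = -0.7015116056; minus A(h) gives -0.5241623918.
Denominator 4 − 1 = 3.
(4 × (-0.1753779014) − (-0.1773492138))/(4 − 1) = -0.1747207973
Shift from A(h/2): +0.0006571041.

-0.174721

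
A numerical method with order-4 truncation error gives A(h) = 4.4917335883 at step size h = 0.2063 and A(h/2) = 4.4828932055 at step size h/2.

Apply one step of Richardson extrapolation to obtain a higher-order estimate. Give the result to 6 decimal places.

Order 4 gives 2^r = 16 and 2^r − 1 = 15.
16·4.4828932055 = 71.7262912880; 71.7262912880 − 4.4917335883 = 67.2345576997
Divide by 2^4 − 1 = 15.
(16·4.4828932055 − 4.4917335883)/(16 − 1) = 4.4823038466

4.482304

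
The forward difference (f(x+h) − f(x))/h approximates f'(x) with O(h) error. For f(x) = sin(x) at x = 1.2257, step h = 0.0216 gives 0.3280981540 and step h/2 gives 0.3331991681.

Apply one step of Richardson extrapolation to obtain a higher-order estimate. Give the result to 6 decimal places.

0.338300

The method has order 1: 2^1 = 2.
Difference of the inputs: 0.3331991681 − 0.3280981540 = 0.0051010141
Correction (A(h/2) − A(h))/(2 − 1) = 0.0051010141/1 = 0.0051010141
R = 0.3331991681 + 0.0051010141 = 0.3383001822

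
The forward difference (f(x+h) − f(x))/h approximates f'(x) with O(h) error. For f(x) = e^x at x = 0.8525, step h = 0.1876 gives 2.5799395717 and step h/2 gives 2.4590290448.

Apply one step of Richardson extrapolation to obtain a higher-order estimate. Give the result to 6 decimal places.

2.338119

Error is O(h^1); halving h shrinks it by 2^1 = 2.
2*2.4590290448 = 4.9180580896; subtract 2.5799395717 → 2.3381185179
Extrapolated: 2.3381185179 / 1 = 2.3381185179
Shift from A(h/2): −0.1209105269.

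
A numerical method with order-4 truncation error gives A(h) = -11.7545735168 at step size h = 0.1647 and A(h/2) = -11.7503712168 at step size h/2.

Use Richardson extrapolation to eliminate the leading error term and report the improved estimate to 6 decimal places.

-11.750091

r = 4, so 2^r = 16.
2^4*A(h/2) = -188.0059394688; minus A(h) gives -176.2513659520.
Denominator 16 − 1 = 15.
(16*(-11.7503712168) − (-11.7545735168))/(16 − 1) = -11.7500910635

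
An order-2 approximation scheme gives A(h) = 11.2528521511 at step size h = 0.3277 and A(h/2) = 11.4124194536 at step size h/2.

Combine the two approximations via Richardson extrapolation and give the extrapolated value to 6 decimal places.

11.465609

Error is O(h^2); halving h shrinks it by 2^2 = 4.
Difference of the inputs: 11.4124194536 − 11.2528521511 = 0.1595673025
Correction (A(h/2) − A(h))/(4 − 1) = 0.1595673025/3 = 0.0531891008
R = 11.4124194536 + 0.0531891008 = 11.4656085544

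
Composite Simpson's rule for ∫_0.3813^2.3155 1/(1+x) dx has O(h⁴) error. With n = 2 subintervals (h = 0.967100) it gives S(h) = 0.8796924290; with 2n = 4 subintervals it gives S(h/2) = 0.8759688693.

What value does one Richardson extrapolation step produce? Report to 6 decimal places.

The method has order 4: 2^4 = 16.
16*0.8759688693 = 14.0155019088; 14.0155019088 − 0.8796924290 = 13.1358094798
13.1358094798 ÷ 15 = 0.8757206320
Shift from A(h/2): −0.0002482373.

0.875721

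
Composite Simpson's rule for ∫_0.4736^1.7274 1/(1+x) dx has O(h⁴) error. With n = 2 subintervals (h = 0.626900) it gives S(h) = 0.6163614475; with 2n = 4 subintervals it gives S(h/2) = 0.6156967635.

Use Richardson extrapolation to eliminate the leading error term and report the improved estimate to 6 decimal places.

0.615652

With r = 4 the leading error scales as h^4, so the weight is 2^4 = 16.
16×0.6156967635 = 9.8511482160; subtract 0.6163614475 → 9.2347867685
R = 9.2347867685/15 = 0.6156524512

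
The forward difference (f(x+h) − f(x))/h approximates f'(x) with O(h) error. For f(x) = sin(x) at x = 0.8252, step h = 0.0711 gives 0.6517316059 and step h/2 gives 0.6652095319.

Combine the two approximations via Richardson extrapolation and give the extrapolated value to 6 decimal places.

r = 1, so 2^r = 2.
Top: 2(0.6652095319) − (0.6517316059) = 0.6786874579
Divide by 2^1 − 1 = 1.
Result: 0.6786874579
Shift from A(h/2): +0.0134779260.

0.678687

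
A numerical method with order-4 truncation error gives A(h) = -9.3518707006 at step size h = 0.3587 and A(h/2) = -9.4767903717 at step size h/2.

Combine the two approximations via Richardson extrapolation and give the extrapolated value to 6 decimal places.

-9.485118

Method order is 4; weight 2^4 = 16.
Top: 16(-9.4767903717) − (-9.3518707006) = -142.2767752466
(-142.2767752466) ÷ 15 = -9.4851183498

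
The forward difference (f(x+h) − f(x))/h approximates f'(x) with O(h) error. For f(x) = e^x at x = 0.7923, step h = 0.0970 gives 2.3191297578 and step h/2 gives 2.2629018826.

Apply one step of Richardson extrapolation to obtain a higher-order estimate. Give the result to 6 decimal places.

2.206674

Order 1 gives 2^r = 2 and 2^r − 1 = 1.
2*2.2629018826 − 2.3191297578 = 2.2066740074
Extrapolated: 2.2066740074 / 1 = 2.2066740074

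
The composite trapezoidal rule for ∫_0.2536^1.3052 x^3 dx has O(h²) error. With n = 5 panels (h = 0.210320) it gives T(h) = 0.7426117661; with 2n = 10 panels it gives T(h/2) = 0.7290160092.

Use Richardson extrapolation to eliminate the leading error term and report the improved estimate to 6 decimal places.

0.724484

Order 2 gives 2^r = 4 and 2^r − 1 = 3.
Difference of the inputs: 0.7290160092 − 0.7426117661 = -0.0135957569
Correction (A(h/2) − A(h))/(4 − 1) = (-0.0135957569)/3 = -0.0045319190
R = 0.7290160092 − 0.0045319190 = 0.7244840902
Gap between inputs: 1.360e-02; correction applied: −0.0045319190.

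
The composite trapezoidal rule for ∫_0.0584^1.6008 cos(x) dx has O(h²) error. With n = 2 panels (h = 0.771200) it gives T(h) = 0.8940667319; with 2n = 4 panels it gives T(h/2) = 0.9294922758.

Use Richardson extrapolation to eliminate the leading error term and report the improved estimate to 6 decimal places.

0.941301

Leading term ∝ h^2; use weight 4 = 2^2.
Numerator 4*A(h/2) − A(h) = 4*0.9294922758 − 0.8940667319 = 2.8239023713
Denominator 4 − 1 = 3.
So the Richardson estimate is 0.9413007904.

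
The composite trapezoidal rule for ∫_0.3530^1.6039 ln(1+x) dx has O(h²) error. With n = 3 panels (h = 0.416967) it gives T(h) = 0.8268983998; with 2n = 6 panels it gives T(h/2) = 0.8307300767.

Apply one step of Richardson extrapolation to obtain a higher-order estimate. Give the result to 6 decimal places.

With r = 2 the leading error scales as h^2, so the weight is 2^2 = 4.
4*0.8307300767 − 0.8268983998 = 2.4960219070
Denominator 4 − 1 = 3.
Extrapolated: 2.4960219070 / 3 = 0.8320073023
Shift from A(h/2): +0.0012772256.

0.832007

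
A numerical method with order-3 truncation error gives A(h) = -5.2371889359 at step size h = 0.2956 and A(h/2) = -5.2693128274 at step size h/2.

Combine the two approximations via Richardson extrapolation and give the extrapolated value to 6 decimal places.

With r = 3 the leading error scales as h^3, so the weight is 2^3 = 8.
Numerator 8×A(h/2) − A(h) = 8×(-5.2693128274) − (-5.2371889359) = -36.9173136833
Denominator 8 − 1 = 7.
(8×(-5.2693128274) − (-5.2371889359))/(8 − 1) = -5.2739019548
Shift from A(h/2): −0.0045891274.

-5.273902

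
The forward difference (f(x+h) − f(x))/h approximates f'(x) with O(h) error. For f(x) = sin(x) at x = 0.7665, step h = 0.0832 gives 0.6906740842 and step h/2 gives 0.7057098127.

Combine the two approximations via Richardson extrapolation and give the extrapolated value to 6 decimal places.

0.720746

Order 1 gives 2^r = 2 and 2^r − 1 = 1.
Weighted: 1.4114196254 − 0.6906740842 = 0.7207455412
R = 0.7207455412/1 = 0.7207455412
Correction |R − A(h/2)| = 1.504e-02; gap |A(h/2) − A(h)| = 1.504e-02.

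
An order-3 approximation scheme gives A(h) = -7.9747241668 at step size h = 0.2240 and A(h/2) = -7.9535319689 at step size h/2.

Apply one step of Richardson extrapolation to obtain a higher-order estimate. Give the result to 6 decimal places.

r = 3, so 2^r = 8.
8×(-7.9535319689) = -63.6282557512; subtract (-7.9747241668) → -55.6535315844
Denominator 8 − 1 = 7.
Result: -7.9505045121
Gap between inputs: 2.119e-02; correction applied: +0.0030274568.

-7.950505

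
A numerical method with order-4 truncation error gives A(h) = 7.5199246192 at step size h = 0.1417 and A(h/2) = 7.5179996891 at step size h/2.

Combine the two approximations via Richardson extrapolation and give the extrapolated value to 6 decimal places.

7.517871

Error is O(h^4); halving h shrinks it by 2^4 = 16.
A(h/2) − A(h) = 7.5179996891 − 7.5199246192 = -0.0019249301
Divide by 2^4 − 1 = 15: (-0.0019249301)/15 = -0.0001283287
R = A(h/2) + (A(h/2) − A(h))/15 = 7.5179996891 − 0.0001283287 = 7.5178713604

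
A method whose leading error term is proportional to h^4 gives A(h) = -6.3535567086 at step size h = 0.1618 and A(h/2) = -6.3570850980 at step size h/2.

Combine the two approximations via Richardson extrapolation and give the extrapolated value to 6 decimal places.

-6.357320

With r = 4 the leading error scales as h^4, so the weight is 2^4 = 16.
16·(-6.3570850980) = -101.7133615680; (-101.7133615680) − (-6.3535567086) = -95.3598048594
R = (-95.3598048594)/15 = -6.3573203240
Correction |R − A(h/2)| = 2.352e-04; gap |A(h/2) − A(h)| = 3.528e-03.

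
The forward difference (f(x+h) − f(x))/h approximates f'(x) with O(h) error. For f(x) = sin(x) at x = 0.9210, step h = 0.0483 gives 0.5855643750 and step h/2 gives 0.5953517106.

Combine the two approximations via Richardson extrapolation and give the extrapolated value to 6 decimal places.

0.605139

The method has order 1: 2^1 = 2.
Numerator 2 × A(h/2) − A(h) = 2 × 0.5953517106 − 0.5855643750 = 0.6051390462
Extrapolated: 0.6051390462 / 1 = 0.6051390462
Shift from A(h/2): +0.0097873356.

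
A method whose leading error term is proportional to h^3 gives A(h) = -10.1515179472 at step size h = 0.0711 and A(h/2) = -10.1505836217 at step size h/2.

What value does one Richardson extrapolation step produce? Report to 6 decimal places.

-10.150450

The method has order 3: 2^3 = 8.
2^3·A(h/2) = -81.2046689736; minus A(h) gives -71.0531510264.
(-71.0531510264) ÷ 7 = -10.1504501466
Correction |R − A(h/2)| = 1.335e-04; gap |A(h/2) − A(h)| = 9.343e-04.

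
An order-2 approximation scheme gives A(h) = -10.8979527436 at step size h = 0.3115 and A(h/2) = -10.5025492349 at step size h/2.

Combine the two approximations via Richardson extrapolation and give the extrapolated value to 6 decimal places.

Error is O(h^2); halving h shrinks it by 2^2 = 4.
4×(-10.5025492349) = -42.0101969396; (-42.0101969396) − (-10.8979527436) = -31.1122441960
Divide by 2^2 − 1 = 3.
Extrapolated: (-31.1122441960) / 3 = -10.3707480653

-10.370748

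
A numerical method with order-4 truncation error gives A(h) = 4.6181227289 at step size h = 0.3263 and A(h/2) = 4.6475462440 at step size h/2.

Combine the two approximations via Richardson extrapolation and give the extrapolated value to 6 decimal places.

4.649508

Error is O(h^4); halving h shrinks it by 2^4 = 16.
2^4 × A(h/2) = 74.3607399040; minus A(h) gives 69.7426171751.
Denominator 16 − 1 = 15.
R = 69.7426171751/15 = 4.6495078117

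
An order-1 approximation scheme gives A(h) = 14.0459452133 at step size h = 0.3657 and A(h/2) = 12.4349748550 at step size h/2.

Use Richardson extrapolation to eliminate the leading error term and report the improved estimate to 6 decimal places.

Method order is 1; weight 2^1 = 2.
2^1×A(h/2) = 24.8699497100; minus A(h) gives 10.8240044967.
10.8240044967 ÷ 1 = 10.8240044967

10.824004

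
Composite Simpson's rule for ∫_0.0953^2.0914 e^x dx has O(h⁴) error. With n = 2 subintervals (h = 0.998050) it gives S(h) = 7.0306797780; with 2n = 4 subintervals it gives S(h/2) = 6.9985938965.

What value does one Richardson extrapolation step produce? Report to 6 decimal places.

Method order is 4; weight 2^4 = 16.
Weighted: 111.9775023440 − 7.0306797780 = 104.9468225660
104.9468225660 ÷ 15 = 6.9964548377
Gap between inputs: 3.209e-02; correction applied: −0.0021390588.

6.996455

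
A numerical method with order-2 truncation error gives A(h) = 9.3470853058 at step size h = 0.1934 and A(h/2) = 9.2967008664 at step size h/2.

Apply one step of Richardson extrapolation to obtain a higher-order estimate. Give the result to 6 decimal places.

The method has order 2: 2^2 = 4.
Difference of the inputs: 9.2967008664 − 9.3470853058 = -0.0503844394
Correction (A(h/2) − A(h))/(4 − 1) = (-0.0503844394)/3 = -0.0167948131
R = A(h/2) + (A(h/2) − A(h))/3 = 9.2967008664 − 0.0167948131 = 9.2799060533

9.279906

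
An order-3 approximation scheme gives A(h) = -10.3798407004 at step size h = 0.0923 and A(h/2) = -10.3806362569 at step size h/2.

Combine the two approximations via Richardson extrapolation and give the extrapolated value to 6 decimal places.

-10.380750

Order 3 gives 2^r = 8 and 2^r − 1 = 7.
Top: 8(-10.3806362569) − (-10.3798407004) = -72.6652493548
Denominator 8 − 1 = 7.
(8·(-10.3806362569) − (-10.3798407004))/(8 − 1) = -10.3807499078
Gap between inputs: 7.956e-04; correction applied: −0.0001136509.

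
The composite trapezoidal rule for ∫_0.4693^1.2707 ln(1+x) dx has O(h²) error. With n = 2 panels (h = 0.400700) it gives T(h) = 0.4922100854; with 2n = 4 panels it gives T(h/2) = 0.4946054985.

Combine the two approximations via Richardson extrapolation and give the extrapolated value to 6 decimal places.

r = 2, so 2^r = 4.
4*0.4946054985 − 0.4922100854 = 1.4862119086
Divide by 2^2 − 1 = 3.
R = 1.4862119086/3 = 0.4954039695

0.495404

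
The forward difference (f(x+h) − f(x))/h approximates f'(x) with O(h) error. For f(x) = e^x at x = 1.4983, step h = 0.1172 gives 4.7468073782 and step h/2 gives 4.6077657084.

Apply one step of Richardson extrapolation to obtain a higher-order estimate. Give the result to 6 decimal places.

4.468724

r = 1, so 2^r = 2.
Numerator 2*A(h/2) − A(h) = 2*4.6077657084 − 4.7468073782 = 4.4687240386
Denominator 2 − 1 = 1.
4.4687240386 ÷ 1 = 4.4687240386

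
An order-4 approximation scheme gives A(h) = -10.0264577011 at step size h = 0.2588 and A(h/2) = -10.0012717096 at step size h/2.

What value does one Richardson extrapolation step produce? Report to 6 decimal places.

-9.999593

Method order is 4; weight 2^4 = 16.
Difference of the inputs: -10.0012717096 − (-10.0264577011) = 0.0251859915
Divide by 2^4 − 1 = 15: 0.0251859915/15 = 0.0016790661
R = -10.0012717096 + 0.0016790661 = -9.9995926435
Shift from A(h/2): +0.0016790661.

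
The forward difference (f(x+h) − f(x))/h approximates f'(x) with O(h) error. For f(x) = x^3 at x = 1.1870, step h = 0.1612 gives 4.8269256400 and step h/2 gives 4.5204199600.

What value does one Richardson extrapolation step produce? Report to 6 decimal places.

Error is O(h^1); halving h shrinks it by 2^1 = 2.
Difference of the inputs: 4.5204199600 − 4.8269256400 = -0.3065056800
Correction (A(h/2) − A(h))/(2 − 1) = (-0.3065056800)/1 = -0.3065056800
R = 4.5204199600 − 0.3065056800 = 4.2139142800
Shift from A(h/2): −0.3065056800.

4.213914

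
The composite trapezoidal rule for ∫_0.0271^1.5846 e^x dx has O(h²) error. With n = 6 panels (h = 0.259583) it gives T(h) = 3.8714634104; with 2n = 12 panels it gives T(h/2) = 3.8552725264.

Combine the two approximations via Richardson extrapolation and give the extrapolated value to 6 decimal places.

3.849876

Error is O(h^2); halving h shrinks it by 2^2 = 4.
4·3.8552725264 = 15.4210901056; subtract 3.8714634104 → 11.5496266952
Denominator 4 − 1 = 3.
Extrapolated: 11.5496266952 / 3 = 3.8498755651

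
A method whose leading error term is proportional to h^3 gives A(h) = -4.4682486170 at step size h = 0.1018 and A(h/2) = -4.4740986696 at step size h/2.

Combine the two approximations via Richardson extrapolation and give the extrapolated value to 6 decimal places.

r = 3, so 2^r = 8.
2^3·A(h/2) = -35.7927893568; minus A(h) gives -31.3245407398.
(8·(-4.4740986696) − (-4.4682486170))/(8 − 1) = -4.4749343914

-4.474934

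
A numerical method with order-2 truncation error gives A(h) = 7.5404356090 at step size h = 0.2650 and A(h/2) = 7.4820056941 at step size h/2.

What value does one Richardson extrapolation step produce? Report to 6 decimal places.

With r = 2 the leading error scales as h^2, so the weight is 2^2 = 4.
4×7.4820056941 = 29.9280227764; subtract 7.5404356090 → 22.3875871674
22.3875871674 ÷ 3 = 7.4625290558
Gap between inputs: 5.843e-02; correction applied: −0.0194766383.

7.462529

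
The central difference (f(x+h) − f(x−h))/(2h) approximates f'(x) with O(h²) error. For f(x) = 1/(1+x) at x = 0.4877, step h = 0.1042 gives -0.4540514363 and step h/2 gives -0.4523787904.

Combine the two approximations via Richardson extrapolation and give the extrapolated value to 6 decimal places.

r = 2: numerator weight 4, denominator 3.
Numerator 4*A(h/2) − A(h) = 4*(-0.4523787904) − (-0.4540514363) = -1.3554637253
Divide by 2^2 − 1 = 3.
(4*(-0.4523787904) − (-0.4540514363))/(4 − 1) = -0.4518212418
Gap between inputs: 1.673e-03; correction applied: +0.0005575486.

-0.451821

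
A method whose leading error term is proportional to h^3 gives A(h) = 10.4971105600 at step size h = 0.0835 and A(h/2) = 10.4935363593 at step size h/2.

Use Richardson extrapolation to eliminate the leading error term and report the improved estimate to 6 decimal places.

10.493026

Method order is 3; weight 2^3 = 8.
8*10.4935363593 = 83.9482908744; subtract 10.4971105600 → 73.4511803144
Denominator 8 − 1 = 7.
R = 73.4511803144/7 = 10.4930257592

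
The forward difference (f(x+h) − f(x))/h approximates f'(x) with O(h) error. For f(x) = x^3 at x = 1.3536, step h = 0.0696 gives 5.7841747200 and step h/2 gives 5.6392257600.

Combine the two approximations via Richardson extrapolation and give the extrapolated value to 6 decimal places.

5.494277

Method order is 1; weight 2^1 = 2.
Top: 2(5.6392257600) − (5.7841747200) = 5.4942768000
(2·5.6392257600 − 5.7841747200)/(2 − 1) = 5.4942768000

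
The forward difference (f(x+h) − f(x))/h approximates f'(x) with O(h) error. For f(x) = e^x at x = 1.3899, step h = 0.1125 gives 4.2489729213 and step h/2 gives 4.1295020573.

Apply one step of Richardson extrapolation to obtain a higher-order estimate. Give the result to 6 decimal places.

4.010031

r = 1: numerator weight 2, denominator 1.
Difference of the inputs: 4.1295020573 − 4.2489729213 = -0.1194708640
Divide by 2^1 − 1 = 1: (-0.1194708640)/1 = -0.1194708640
R = 4.1295020573 − 0.1194708640 = 4.0100311933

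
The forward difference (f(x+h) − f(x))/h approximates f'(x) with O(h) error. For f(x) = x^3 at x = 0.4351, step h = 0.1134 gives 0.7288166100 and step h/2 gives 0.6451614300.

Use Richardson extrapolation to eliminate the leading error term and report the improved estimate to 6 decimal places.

r = 1, so 2^r = 2.
Weighted: 1.2903228600 − 0.7288166100 = 0.5615062500
(2 × 0.6451614300 − 0.7288166100)/(2 − 1) = 0.5615062500
Correction |R − A(h/2)| = 8.366e-02; gap |A(h/2) − A(h)| = 8.366e-02.

0.561506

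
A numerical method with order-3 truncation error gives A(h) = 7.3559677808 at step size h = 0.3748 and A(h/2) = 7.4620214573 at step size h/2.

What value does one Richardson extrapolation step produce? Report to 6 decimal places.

7.477172

The method has order 3: 2^3 = 8.
Top: 8(7.4620214573) − (7.3559677808) = 52.3402038776
52.3402038776 ÷ 7 = 7.4771719825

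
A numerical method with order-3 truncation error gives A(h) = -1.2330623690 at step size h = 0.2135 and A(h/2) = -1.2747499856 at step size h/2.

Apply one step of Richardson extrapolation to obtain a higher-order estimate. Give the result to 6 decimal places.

-1.280705

With r = 3 the leading error scales as h^3, so the weight is 2^3 = 8.
8×(-1.2747499856) = -10.1979998848; subtract (-1.2330623690) → -8.9649375158
Divide by 2^3 − 1 = 7.
(8×(-1.2747499856) − (-1.2330623690))/(8 − 1) = -1.2807053594
Gap between inputs: 4.169e-02; correction applied: −0.0059553738.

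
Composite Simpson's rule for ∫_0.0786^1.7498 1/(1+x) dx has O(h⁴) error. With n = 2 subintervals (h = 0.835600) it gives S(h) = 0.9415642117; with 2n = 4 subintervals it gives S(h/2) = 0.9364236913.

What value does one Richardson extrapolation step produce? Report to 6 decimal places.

0.936081

r = 4, so 2^r = 16.
A(h/2) − A(h) = 0.9364236913 − 0.9415642117 = -0.0051405204
Divide by 2^4 − 1 = 15: (-0.0051405204)/15 = -0.0003427014
R = A(h/2) + (A(h/2) − A(h))/15 = 0.9364236913 − 0.0003427014 = 0.9360809899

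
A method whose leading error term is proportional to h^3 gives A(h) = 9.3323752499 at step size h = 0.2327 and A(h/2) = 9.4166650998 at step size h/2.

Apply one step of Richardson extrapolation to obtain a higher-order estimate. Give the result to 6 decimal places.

9.428707

r = 3, so 2^r = 8.
2^3 × A(h/2) = 75.3333207984; minus A(h) gives 66.0009455485.
Extrapolated: 66.0009455485 / 7 = 9.4287065069
Shift from A(h/2): +0.0120414071.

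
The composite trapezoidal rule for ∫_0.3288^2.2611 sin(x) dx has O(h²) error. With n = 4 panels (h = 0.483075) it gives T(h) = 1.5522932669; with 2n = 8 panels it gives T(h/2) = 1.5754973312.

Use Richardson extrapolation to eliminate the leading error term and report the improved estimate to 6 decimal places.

1.583232

The method has order 2: 2^2 = 4.
Numerator 4·A(h/2) − A(h) = 4·1.5754973312 − 1.5522932669 = 4.7496960579
Denominator 4 − 1 = 3.
R = 4.7496960579/3 = 1.5832320193
Correction |R − A(h/2)| = 7.735e-03; gap |A(h/2) − A(h)| = 2.320e-02.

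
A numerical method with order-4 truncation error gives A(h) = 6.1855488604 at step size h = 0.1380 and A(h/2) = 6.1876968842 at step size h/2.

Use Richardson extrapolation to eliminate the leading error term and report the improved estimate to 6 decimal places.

6.187840

Order 4 gives 2^r = 16 and 2^r − 1 = 15.
16*6.1876968842 − 6.1855488604 = 92.8176012868
92.8176012868 ÷ 15 = 6.1878400858
Gap between inputs: 2.148e-03; correction applied: +0.0001432016.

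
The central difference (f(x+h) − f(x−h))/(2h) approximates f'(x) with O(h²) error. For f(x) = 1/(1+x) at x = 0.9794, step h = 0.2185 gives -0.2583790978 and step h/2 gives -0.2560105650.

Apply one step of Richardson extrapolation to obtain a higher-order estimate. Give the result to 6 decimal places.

With r = 2 the leading error scales as h^2, so the weight is 2^2 = 4.
4×(-0.2560105650) = -1.0240422600; (-1.0240422600) − (-0.2583790978) = -0.7656631622
Divide by 2^2 − 1 = 3.
Result: -0.2552210541

-0.255221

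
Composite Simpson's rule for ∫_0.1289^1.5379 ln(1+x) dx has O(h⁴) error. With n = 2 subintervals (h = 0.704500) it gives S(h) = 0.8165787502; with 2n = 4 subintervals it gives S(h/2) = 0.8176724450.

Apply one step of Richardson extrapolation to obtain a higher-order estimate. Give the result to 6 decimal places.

Method order is 4; weight 2^4 = 16.
16×0.8176724450 = 13.0827591200; 13.0827591200 − 0.8165787502 = 12.2661803698
Denominator 16 − 1 = 15.
12.2661803698 ÷ 15 = 0.8177453580
Shift from A(h/2): +0.0000729130.

0.817745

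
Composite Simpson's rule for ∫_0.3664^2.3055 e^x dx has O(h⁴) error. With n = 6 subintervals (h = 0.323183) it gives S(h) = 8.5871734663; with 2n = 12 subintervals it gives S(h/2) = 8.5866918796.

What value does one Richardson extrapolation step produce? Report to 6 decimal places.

Leading term ∝ h^4; use weight 16 = 2^4.
Difference of the inputs: 8.5866918796 − 8.5871734663 = -0.0004815867
Divide by 2^4 − 1 = 15: (-0.0004815867)/15 = -0.0000321058
R = 8.5866918796 − 0.0000321058 = 8.5866597738
Gap between inputs: 4.816e-04; correction applied: −0.0000321058.

8.586660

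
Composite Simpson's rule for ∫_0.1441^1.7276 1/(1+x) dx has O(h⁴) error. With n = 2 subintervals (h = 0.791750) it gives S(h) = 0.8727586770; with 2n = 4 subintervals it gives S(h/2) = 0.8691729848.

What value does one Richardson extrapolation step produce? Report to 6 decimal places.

Leading term ∝ h^4; use weight 16 = 2^4.
16 × 0.8691729848 = 13.9067677568; subtract 0.8727586770 → 13.0340090798
Denominator 16 − 1 = 15.
13.0340090798 ÷ 15 = 0.8689339387

0.868934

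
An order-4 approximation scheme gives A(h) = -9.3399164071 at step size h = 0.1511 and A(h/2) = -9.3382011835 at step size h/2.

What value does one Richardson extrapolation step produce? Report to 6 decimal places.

r = 4: numerator weight 16, denominator 15.
16×(-9.3382011835) = -149.4112189360; subtract (-9.3399164071) → -140.0713025289
Divide by 2^4 − 1 = 15.
So the Richardson estimate is -9.3380868353.
Shift from A(h/2): +0.0001143482.

-9.338087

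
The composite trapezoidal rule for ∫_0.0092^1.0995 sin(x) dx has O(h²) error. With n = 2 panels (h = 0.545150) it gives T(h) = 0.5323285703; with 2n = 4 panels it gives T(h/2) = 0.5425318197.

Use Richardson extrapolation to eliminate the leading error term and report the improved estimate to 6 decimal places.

Order 2 gives 2^r = 4 and 2^r − 1 = 3.
Weighted: 2.1701272788 − 0.5323285703 = 1.6377987085
1.6377987085 ÷ 3 = 0.5459329028

0.545933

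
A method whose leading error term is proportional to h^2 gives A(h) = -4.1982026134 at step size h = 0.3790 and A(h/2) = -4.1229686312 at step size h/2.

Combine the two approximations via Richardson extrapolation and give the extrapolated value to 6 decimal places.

-4.097891

Method order is 2; weight 2^2 = 4.
Difference of the inputs: -4.1229686312 − (-4.1982026134) = 0.0752339822
Divide by 2^2 − 1 = 3: 0.0752339822/3 = 0.0250779941
R = -4.1229686312 + 0.0250779941 = -4.0978906371
Shift from A(h/2): +0.0250779941.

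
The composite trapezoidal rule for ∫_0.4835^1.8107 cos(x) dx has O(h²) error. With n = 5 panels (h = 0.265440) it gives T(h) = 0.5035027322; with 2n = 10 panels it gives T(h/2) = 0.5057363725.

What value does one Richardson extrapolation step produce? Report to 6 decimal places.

0.506481

Error is O(h^2); halving h shrinks it by 2^2 = 4.
Weighted: 2.0229454900 − 0.5035027322 = 1.5194427578
Divide by 2^2 − 1 = 3.
(4·0.5057363725 − 0.5035027322)/(4 − 1) = 0.5064809193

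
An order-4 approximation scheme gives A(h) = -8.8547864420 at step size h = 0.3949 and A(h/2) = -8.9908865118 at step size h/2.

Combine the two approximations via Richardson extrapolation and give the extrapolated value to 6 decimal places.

The method has order 4: 2^4 = 16.
Top: 16(-8.9908865118) − (-8.8547864420) = -134.9993977468
Extrapolated: (-134.9993977468) / 15 = -8.9999598498

-8.999960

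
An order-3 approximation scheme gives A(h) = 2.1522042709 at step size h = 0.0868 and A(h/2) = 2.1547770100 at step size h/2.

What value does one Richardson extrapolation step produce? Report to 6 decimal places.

Method order is 3; weight 2^3 = 8.
8×2.1547770100 = 17.2382160800; 17.2382160800 − 2.1522042709 = 15.0860118091
Divide by 2^3 − 1 = 7.
R = 15.0860118091/7 = 2.1551445442
Gap between inputs: 2.573e-03; correction applied: +0.0003675342.

2.155145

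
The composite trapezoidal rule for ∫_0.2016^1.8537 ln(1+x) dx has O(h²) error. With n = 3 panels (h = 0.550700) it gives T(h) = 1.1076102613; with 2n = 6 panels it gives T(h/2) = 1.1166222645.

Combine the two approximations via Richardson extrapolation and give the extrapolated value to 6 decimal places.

Method order is 2; weight 2^2 = 4.
Difference of the inputs: 1.1166222645 − 1.1076102613 = 0.0090120032
Correction (A(h/2) − A(h))/(4 − 1) = 0.0090120032/3 = 0.0030040011
R = A(h/2) + (A(h/2) − A(h))/3 = 1.1166222645 + 0.0030040011 = 1.1196262656

1.119626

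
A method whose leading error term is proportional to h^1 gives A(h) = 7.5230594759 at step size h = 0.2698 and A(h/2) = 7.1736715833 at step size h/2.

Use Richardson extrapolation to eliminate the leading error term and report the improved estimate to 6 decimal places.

Method order is 1; weight 2^1 = 2.
Difference of the inputs: 7.1736715833 − 7.5230594759 = -0.3493878926
Correction (A(h/2) − A(h))/(2 − 1) = (-0.3493878926)/1 = -0.3493878926
R = A(h/2) + (A(h/2) − A(h))/1 = 7.1736715833 − 0.3493878926 = 6.8242836907
Gap between inputs: 3.494e-01; correction applied: −0.3493878926.

6.824284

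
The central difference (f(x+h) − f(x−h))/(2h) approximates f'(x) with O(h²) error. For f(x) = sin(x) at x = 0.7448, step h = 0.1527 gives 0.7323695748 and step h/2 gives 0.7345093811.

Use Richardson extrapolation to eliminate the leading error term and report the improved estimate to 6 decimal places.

Method order is 2; weight 2^2 = 4.
4*0.7345093811 − 0.7323695748 = 2.2056679496
(4*0.7345093811 − 0.7323695748)/(4 − 1) = 0.7352226499

0.735223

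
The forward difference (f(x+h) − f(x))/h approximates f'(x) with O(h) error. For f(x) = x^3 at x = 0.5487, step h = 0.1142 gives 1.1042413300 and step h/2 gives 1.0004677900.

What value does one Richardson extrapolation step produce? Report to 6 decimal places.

The method has order 1: 2^1 = 2.
2 × 1.0004677900 − 1.1042413300 = 0.8966942500
Extrapolated: 0.8966942500 / 1 = 0.8966942500

0.896694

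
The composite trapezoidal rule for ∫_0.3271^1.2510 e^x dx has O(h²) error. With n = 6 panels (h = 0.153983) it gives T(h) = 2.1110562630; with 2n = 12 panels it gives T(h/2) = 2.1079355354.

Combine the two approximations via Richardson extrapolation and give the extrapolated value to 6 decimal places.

Order 2 gives 2^r = 4 and 2^r − 1 = 3.
Top: 4(2.1079355354) − (2.1110562630) = 6.3206858786
(4*2.1079355354 − 2.1110562630)/(4 − 1) = 2.1068952929

2.106895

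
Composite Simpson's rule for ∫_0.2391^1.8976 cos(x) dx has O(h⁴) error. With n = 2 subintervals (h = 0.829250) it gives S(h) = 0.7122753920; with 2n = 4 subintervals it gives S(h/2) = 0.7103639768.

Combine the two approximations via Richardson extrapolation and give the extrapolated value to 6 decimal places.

0.710237

r = 4, so 2^r = 16.
16·0.7103639768 = 11.3658236288; 11.3658236288 − 0.7122753920 = 10.6535482368
Divide by 2^4 − 1 = 15.
R = 10.6535482368/15 = 0.7102365491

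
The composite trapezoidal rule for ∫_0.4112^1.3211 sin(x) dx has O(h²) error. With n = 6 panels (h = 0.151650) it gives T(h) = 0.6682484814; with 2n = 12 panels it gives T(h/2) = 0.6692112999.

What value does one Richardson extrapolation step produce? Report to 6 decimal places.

0.669532

Leading term ∝ h^2; use weight 4 = 2^2.
4·0.6692112999 = 2.6768451996; subtract 0.6682484814 → 2.0085967182
Divide by 2^2 − 1 = 3.
So the Richardson estimate is 0.6695322394.
Shift from A(h/2): +0.0003209395.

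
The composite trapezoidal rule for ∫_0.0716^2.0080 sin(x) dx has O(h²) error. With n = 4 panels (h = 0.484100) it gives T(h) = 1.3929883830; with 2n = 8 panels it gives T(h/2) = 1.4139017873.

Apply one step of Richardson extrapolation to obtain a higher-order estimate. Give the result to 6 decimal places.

1.420873

Method order is 2; weight 2^2 = 4.
Weighted: 5.6556071492 − 1.3929883830 = 4.2626187662
4.2626187662 ÷ 3 = 1.4208729221
Gap between inputs: 2.091e-02; correction applied: +0.0069711348.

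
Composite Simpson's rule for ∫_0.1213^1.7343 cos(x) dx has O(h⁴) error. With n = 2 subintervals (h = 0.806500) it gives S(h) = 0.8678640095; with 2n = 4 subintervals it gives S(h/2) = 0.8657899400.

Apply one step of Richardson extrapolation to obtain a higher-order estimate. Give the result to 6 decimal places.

r = 4: numerator weight 16, denominator 15.
16*0.8657899400 − 0.8678640095 = 12.9847750305
R = 12.9847750305/15 = 0.8656516687
Gap between inputs: 2.074e-03; correction applied: −0.0001382713.

0.865652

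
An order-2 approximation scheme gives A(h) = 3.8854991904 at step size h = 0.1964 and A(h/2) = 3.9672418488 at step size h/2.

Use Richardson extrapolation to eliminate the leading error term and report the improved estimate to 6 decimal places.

Method order is 2; weight 2^2 = 4.
Top: 4(3.9672418488) − (3.8854991904) = 11.9834682048
11.9834682048 ÷ 3 = 3.9944894016
Correction |R − A(h/2)| = 2.725e-02; gap |A(h/2) − A(h)| = 8.174e-02.

3.994489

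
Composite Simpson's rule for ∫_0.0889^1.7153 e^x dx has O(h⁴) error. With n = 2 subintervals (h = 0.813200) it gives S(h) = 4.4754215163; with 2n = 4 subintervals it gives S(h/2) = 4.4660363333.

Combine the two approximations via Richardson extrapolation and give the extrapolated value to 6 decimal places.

4.465411

r = 4, so 2^r = 16.
A(h/2) − A(h) = 4.4660363333 − 4.4754215163 = -0.0093851830
Correction (A(h/2) − A(h))/(16 − 1) = (-0.0093851830)/15 = -0.0006256789
R = A(h/2) + (A(h/2) − A(h))/15 = 4.4660363333 − 0.0006256789 = 4.4654106544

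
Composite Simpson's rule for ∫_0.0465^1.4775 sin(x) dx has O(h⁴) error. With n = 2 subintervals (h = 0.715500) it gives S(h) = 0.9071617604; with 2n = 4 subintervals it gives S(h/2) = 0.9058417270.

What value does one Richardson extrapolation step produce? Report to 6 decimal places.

Method order is 4; weight 2^4 = 16.
2^4×A(h/2) = 14.4934676320; minus A(h) gives 13.5863058716.
13.5863058716 ÷ 15 = 0.9057537248

0.905754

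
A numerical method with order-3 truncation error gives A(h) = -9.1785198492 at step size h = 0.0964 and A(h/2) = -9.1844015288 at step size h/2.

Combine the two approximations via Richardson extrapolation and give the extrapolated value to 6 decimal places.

Leading term ∝ h^3; use weight 8 = 2^3.
8 × (-9.1844015288) = -73.4752122304; subtract (-9.1785198492) → -64.2966923812
(-64.2966923812) ÷ 7 = -9.1852417687

-9.185242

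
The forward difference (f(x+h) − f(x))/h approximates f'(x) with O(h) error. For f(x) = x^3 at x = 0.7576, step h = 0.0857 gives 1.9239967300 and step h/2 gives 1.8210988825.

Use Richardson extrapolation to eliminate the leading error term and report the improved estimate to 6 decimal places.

1.718201

Leading term ∝ h^1; use weight 2 = 2^1.
Numerator 2 × A(h/2) − A(h) = 2 × 1.8210988825 − 1.9239967300 = 1.7182010350
R = 1.7182010350/1 = 1.7182010350
Correction |R − A(h/2)| = 1.029e-01; gap |A(h/2) − A(h)| = 1.029e-01.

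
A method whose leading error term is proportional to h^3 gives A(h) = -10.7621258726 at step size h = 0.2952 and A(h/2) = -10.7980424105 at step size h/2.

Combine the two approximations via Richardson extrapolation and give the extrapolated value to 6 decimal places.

-10.803173

Order 3 gives 2^r = 8 and 2^r − 1 = 7.
Weighted: (-86.3843392840) − (-10.7621258726) = -75.6222134114
Divide by 2^3 − 1 = 7.
(-75.6222134114) ÷ 7 = -10.8031733445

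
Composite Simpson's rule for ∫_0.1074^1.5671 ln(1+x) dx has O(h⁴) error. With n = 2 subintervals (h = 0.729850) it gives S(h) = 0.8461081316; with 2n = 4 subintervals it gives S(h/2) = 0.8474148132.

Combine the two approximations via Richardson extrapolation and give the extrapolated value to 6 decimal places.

0.847502

Method order is 4; weight 2^4 = 16.
16*0.8474148132 = 13.5586370112; 13.5586370112 − 0.8461081316 = 12.7125288796
Divide by 2^4 − 1 = 15.
Extrapolated: 12.7125288796 / 15 = 0.8475019253
Shift from A(h/2): +0.0000871121.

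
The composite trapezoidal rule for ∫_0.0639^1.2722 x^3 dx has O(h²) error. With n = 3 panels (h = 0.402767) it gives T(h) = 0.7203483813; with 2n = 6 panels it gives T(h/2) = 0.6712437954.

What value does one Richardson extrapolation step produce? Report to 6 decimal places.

0.654876

Method order is 2; weight 2^2 = 4.
4·0.6712437954 = 2.6849751816; 2.6849751816 − 0.7203483813 = 1.9646268003
Divide by 2^2 − 1 = 3.
So the Richardson estimate is 0.6548756001.
Correction |R − A(h/2)| = 1.637e-02; gap |A(h/2) − A(h)| = 4.910e-02.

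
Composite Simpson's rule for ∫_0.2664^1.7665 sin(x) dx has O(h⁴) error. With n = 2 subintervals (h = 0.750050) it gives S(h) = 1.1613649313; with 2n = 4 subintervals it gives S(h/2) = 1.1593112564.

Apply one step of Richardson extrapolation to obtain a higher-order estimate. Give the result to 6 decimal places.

1.159174

Order 4 gives 2^r = 16 and 2^r − 1 = 15.
Top: 16(1.1593112564) − (1.1613649313) = 17.3876151711
Divide by 2^4 − 1 = 15.
17.3876151711 ÷ 15 = 1.1591743447
Correction |R − A(h/2)| = 1.369e-04; gap |A(h/2) − A(h)| = 2.054e-03.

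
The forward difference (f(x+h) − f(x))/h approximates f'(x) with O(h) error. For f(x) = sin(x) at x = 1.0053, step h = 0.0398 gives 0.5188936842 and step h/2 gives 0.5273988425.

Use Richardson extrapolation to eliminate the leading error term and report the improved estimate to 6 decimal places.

With r = 1 the leading error scales as h^1, so the weight is 2^1 = 2.
Numerator 2 × A(h/2) − A(h) = 2 × 0.5273988425 − 0.5188936842 = 0.5359040008
Divide by 2^1 − 1 = 1.
Extrapolated: 0.5359040008 / 1 = 0.5359040008

0.535904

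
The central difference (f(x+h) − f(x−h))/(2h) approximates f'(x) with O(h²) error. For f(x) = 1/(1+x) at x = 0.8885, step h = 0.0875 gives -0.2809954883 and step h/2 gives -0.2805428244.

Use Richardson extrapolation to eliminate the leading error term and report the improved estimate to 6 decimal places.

-0.280392

With r = 2 the leading error scales as h^2, so the weight is 2^2 = 4.
4 × (-0.2805428244) − (-0.2809954883) = -0.8411758093
R = (-0.8411758093)/3 = -0.2803919364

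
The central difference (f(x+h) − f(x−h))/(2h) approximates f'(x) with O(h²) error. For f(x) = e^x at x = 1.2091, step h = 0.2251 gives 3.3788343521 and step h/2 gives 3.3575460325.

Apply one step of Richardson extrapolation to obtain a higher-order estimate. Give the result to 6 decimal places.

Error is O(h^2); halving h shrinks it by 2^2 = 4.
A(h/2) − A(h) = 3.3575460325 − 3.3788343521 = -0.0212883196
Correction (A(h/2) − A(h))/(4 − 1) = (-0.0212883196)/3 = -0.0070961065
R = A(h/2) + (A(h/2) − A(h))/3 = 3.3575460325 − 0.0070961065 = 3.3504499260
Shift from A(h/2): −0.0070961065.

3.350450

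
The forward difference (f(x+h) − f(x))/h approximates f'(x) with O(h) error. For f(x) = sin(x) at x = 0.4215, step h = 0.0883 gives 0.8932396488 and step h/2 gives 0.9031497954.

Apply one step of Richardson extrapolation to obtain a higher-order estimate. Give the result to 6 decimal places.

Order 1 gives 2^r = 2 and 2^r − 1 = 1.
Weighted: 1.8062995908 − 0.8932396488 = 0.9130599420
0.9130599420 ÷ 1 = 0.9130599420
Gap between inputs: 9.910e-03; correction applied: +0.0099101466.

0.913060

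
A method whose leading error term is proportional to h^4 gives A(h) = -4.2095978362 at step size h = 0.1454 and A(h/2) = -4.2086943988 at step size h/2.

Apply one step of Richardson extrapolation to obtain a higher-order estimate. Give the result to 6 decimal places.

-4.208634

r = 4, so 2^r = 16.
16×(-4.2086943988) = -67.3391103808; (-67.3391103808) − (-4.2095978362) = -63.1295125446
Extrapolated: (-63.1295125446) / 15 = -4.2086341696
Shift from A(h/2): +0.0000602292.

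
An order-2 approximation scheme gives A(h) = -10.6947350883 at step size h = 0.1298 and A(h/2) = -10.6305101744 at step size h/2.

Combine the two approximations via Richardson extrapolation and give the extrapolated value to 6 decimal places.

With r = 2 the leading error scales as h^2, so the weight is 2^2 = 4.
Top: 4(-10.6305101744) − (-10.6947350883) = -31.8273056093
Divide by 2^2 − 1 = 3.
(-31.8273056093) ÷ 3 = -10.6091018698

-10.609102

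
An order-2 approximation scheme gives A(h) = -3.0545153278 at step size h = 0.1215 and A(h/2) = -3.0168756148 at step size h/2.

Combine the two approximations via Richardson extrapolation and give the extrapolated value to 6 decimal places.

-3.004329

r = 2: numerator weight 4, denominator 3.
Numerator 4*A(h/2) − A(h) = 4*(-3.0168756148) − (-3.0545153278) = -9.0129871314
(-9.0129871314) ÷ 3 = -3.0043290438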